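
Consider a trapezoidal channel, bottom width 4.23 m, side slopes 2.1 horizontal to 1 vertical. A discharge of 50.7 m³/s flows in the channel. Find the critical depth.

y_c = 1.81 m

At critical depth, Q² T / (g A³) = 1, i.e. A³/T = Q²/g = 50.7²/9.81 = 262.
Try y = 1.97 m: A³/T = 358.1 — too large.
Try y = 1.81 m: A³/T = 259.6 — ≈ 262.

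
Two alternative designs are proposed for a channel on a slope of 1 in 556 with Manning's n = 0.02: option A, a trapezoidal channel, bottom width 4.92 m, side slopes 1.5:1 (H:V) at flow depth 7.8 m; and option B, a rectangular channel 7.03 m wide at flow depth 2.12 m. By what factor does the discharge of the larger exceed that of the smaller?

Channel A: With bottom width b = 4.92 m and side slope z = 1.5: A = (b + zy)y = (4.92 + 1.5×7.8)×7.8 = 129.6 m²; P = b + 2y√(1+z²) = 4.92 + 2×7.8×1.803 = 33.04 m. Hydraulic radius R = A/P = 129.6/33.04 = 3.923 m. Q_A = (1/0.02)·129.6·3.923^(2/3)·√0.001799 = 683.8 m³/s.
Channel B: Flow area A = b·y = 7.03 × 2.12 = 14.9 m². Wetted perimeter P = b + 2y = 7.03 + 2×2.12 = 11.27 m. Hydraulic radius R = A/P = 14.9/11.27 = 1.322 m. Q_B = (1/0.02)·14.9·1.322^(2/3)·√0.001799 = 38.07 m³/s.
The larger discharge is 683.8 m³/s and the smaller is 38.07 m³/s; the ratio is 18.

18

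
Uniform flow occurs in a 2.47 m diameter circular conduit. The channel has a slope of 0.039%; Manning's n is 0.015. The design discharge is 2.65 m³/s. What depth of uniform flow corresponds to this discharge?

y_n = 1.35 m

Manning's equation rearranged: A R^(2/3) = nQ / (1·√S) = 0.015 × 2.65 / (√0.00039) = 2.013.
Trying y = 0.955 m: A R^(2/3) = 1.1 — short.
Trying y = 1.35 m: A R^(2/3) = 2.015 — close enough.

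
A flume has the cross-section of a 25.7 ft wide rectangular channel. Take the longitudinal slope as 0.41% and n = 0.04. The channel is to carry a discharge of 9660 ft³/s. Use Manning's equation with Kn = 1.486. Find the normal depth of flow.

y_n = 35.4 ft

Manning's equation rearranged: A R^(2/3) = nQ / (1.486·√S) = 0.04 × 9660 / (1.486 × √0.0041) = 4061.
Try y = 29.5 ft: A R^(2/3) = 3268 — short.
Try y = 41.3 ft: A R^(2/3) = 4861 — over.
Try y = 35.4 ft: A R^(2/3) = 4060 — close enough.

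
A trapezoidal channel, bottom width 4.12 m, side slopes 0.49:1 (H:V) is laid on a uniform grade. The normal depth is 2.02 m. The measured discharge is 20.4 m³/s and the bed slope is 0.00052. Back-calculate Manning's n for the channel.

With bottom width b = 4.12 m and side slope z = 0.49: A = (b + zy)y = (4.12 + 0.49×2.02)×2.02 = 10.32 m²; P = b + 2y√(1+z²) = 4.12 + 2×2.02×1.114 = 8.619 m.
Hydraulic radius R = A/P = 10.32/8.619 = 1.198 m.
Rearranging Manning's equation: n = (1/Q) A R^(2/3) S^(1/2) = (1/20.4) × 10.32 × 1.198^(2/3) × √0.00052 = 0.013.

n = 0.013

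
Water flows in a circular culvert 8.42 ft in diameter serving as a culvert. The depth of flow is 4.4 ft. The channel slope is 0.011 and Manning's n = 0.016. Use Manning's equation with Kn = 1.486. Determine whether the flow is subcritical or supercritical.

supercritical

For a circular section of diameter D = 8.42 ft at depth y = 4.4 ft, the central angle is θ = 2 arccos(1 − 2y/D) = 3.232 rad. Then A = (D²/8)(θ − sin θ) = 29.44 ft² and P = Dθ/2 = 13.61 ft.
Hydraulic radius R = A/P = 29.44/13.61 = 2.164 ft.
V = (1.486/n) R^(2/3) √S = (1.486/0.016) × 2.164^(2/3) × √0.011 = 16.3 ft/s. Hydraulic depth D_h = A/T = 29.44/8.411 = 3.5 ft.
Froude number Fr = V/√(g·D_h) = 16.3/√(32.2×3.5) = 1.53, which is greater than 1, so the flow is supercritical.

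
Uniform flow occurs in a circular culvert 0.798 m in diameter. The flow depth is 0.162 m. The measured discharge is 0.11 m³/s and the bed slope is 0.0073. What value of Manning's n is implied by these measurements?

For a circular section of diameter D = 0.798 m at depth y = 0.162 m, the central angle is θ = 2 arccos(1 − 2y/D) = 1.87 rad. Then A = (D²/8)(θ − sin θ) = 0.07275 m² and P = Dθ/2 = 0.746 m.
Hydraulic radius R = A/P = 0.07275/0.746 = 0.09752 m.
Rearranging Manning's equation: n = (1/Q) A R^(2/3) S^(1/2) = (1/0.11) × 0.07275 × 0.09752^(2/3) × √0.0073 = 0.012.

n = 0.012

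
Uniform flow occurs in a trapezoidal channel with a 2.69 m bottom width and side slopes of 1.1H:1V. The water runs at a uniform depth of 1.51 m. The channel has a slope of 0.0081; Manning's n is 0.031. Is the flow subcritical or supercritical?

With bottom width b = 2.69 m and side slope z = 1.1: A = (b + zy)y = (2.69 + 1.1×1.51)×1.51 = 6.57 m²; P = b + 2y√(1+z²) = 2.69 + 2×1.51×1.487 = 7.18 m.
Hydraulic radius R = A/P = 6.57/7.18 = 0.9151 m.
V = (1/n) R^(2/3) √S = (1/0.031) × 0.9151^(2/3) × √0.0081 = 2.736 m/s. Hydraulic depth D_h = A/T = 6.57/6.012 = 1.093 m.
Froude number Fr = V/√(g·D_h) = 2.736/√(9.81×1.093) = 0.836, which is less than 1, so the flow is subcritical.

subcritical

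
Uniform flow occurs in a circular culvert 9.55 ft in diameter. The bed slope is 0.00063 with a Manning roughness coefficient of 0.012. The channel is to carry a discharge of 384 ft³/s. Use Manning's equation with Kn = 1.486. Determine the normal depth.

Manning's equation rearranged: A R^(2/3) = nQ / (1.486·√S) = 0.012 × 384 / (1.486 × √0.00063) = 123.5.
Try y = 6.42 ft: A R^(2/3) = 101.5 — too small.
Try y = 8.88 ft: A R^(2/3) = 137.6 — too large.
Try y = 7.55 ft: A R^(2/3) = 123.6 — close enough.

y_n = 7.55 ft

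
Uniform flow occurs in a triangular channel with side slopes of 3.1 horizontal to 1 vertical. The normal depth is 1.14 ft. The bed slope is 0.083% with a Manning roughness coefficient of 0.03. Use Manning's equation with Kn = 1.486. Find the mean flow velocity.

For a triangular section with side slope z = 3.1: A = zy² = 3.1×1.14² = 4.029 ft²; P = 2y√(1+z²) = 2×1.14×3.257 = 7.427 ft.
Hydraulic radius R = A/P = 4.029/7.427 = 0.5425 ft.
From Manning's equation, V = (1.486/n) R^(2/3) S^(1/2) = (1.486/0.03) × 0.5425^(2/3) × 0.00083^(1/2) = 0.949 ft/s.

V = 0.949 ft/s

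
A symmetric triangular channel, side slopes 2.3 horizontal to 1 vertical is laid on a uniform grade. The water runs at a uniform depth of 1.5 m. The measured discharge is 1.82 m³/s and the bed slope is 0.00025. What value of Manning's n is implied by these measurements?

n = 0.035

For a triangular section with side slope z = 2.3: A = zy² = 2.3×1.5² = 5.175 m²; P = 2y√(1+z²) = 2×1.5×2.508 = 7.524 m.
Hydraulic radius R = A/P = 5.175/7.524 = 0.6878 m.
Rearranging Manning's equation: n = (1/Q) A R^(2/3) S^(1/2) = (1/1.82) × 5.175 × 0.6878^(2/3) × √0.00025 = 0.035.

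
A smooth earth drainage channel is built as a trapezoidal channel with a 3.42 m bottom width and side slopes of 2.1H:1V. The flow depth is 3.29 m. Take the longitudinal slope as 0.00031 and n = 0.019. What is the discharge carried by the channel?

With bottom width b = 3.42 m and side slope z = 2.1: A = (b + zy)y = (3.42 + 2.1×3.29)×3.29 = 33.98 m²; P = b + 2y√(1+z²) = 3.42 + 2×3.29×2.326 = 18.72 m.
Hydraulic radius R = A/P = 33.98/18.72 = 1.815 m.
Manning's equation: Q = (1/n) A R^(2/3) S^(1/2) = (1/0.019) × 33.98 × 1.815^(2/3) × 0.00031^(1/2) = 46.9 m³/s.

Q = 46.9 m³/s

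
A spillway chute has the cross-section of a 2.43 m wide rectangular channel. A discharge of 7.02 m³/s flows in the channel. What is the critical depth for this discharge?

y_c = 0.948 m

For a rectangular channel, critical depth y_c = (q²/g)^(1/3) where q = Q/b = 7.02/2.43 = 2.889 m²/s.
So y_c = (2.889²/9.81)^(1/3) = 0.948 m.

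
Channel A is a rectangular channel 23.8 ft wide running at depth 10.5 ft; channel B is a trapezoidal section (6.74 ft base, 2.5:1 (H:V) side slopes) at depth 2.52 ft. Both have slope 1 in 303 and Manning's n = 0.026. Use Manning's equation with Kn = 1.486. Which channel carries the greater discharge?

channel A

Channel A: Flow area A = b·y = 23.8 × 10.5 = 249.9 ft². Wetted perimeter P = b + 2y = 23.8 + 2×10.5 = 44.8 ft. Hydraulic radius R = A/P = 249.9/44.8 = 5.578 ft. Q_A = (1.486/0.026)·249.9·5.578^(2/3)·√0.0033 = 2581 ft³/s.
Channel B: With bottom width b = 6.74 ft and side slope z = 2.5: A = (b + zy)y = (6.74 + 2.5×2.52)×2.52 = 32.86 ft²; P = b + 2y√(1+z²) = 6.74 + 2×2.52×2.693 = 20.31 ft. Hydraulic radius R = A/P = 32.86/20.31 = 1.618 ft. Q_B = (1.486/0.026)·32.86·1.618^(2/3)·√0.0033 = 148.7 ft³/s.
Q_A = 2581 ft³/s vs Q_B = 148.7 ft³/s, so channel A carries more.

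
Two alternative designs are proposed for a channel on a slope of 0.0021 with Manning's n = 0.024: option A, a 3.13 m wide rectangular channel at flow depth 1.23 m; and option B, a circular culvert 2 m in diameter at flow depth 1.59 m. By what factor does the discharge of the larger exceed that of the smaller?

1.56

Channel A: Flow area A = b·y = 3.13 × 1.23 = 3.85 m². Wetted perimeter P = b + 2y = 3.13 + 2×1.23 = 5.59 m. Hydraulic radius R = A/P = 3.85/5.59 = 0.6887 m. Q_A = (1/0.024)·3.85·0.6887^(2/3)·√0.0021 = 5.733 m³/s.
Channel B: For a circular section of diameter D = 2 m at depth y = 1.59 m, the central angle is θ = 2 arccos(1 − 2y/D) = 4.404 rad. Then A = (D²/8)(θ − sin θ) = 2.678 m² and P = Dθ/2 = 4.404 m. Hydraulic radius R = A/P = 2.678/4.404 = 0.6082 m. Q_B = (1/0.024)·2.678·0.6082^(2/3)·√0.0021 = 3.671 m³/s.
The larger discharge is 5.733 m³/s and the smaller is 3.671 m³/s; the ratio is 1.56.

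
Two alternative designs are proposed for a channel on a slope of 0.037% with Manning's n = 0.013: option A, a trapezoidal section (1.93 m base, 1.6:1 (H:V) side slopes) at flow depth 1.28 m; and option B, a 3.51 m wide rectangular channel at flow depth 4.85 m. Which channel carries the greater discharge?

Channel A: With bottom width b = 1.93 m and side slope z = 1.6: A = (b + zy)y = (1.93 + 1.6×1.28)×1.28 = 5.092 m²; P = b + 2y√(1+z²) = 1.93 + 2×1.28×1.887 = 6.76 m. Hydraulic radius R = A/P = 5.092/6.76 = 0.7532 m. Q_A = (1/0.013)·5.092·0.7532^(2/3)·√0.00037 = 6.237 m³/s.
Channel B: Flow area A = b·y = 3.51 × 4.85 = 17.02 m². Wetted perimeter P = b + 2y = 3.51 + 2×4.85 = 13.21 m. Hydraulic radius R = A/P = 17.02/13.21 = 1.289 m. Q_B = (1/0.013)·17.02·1.289^(2/3)·√0.00037 = 29.83 m³/s.
Q_A = 6.237 m³/s vs Q_B = 29.83 m³/s, so channel B carries more.

channel B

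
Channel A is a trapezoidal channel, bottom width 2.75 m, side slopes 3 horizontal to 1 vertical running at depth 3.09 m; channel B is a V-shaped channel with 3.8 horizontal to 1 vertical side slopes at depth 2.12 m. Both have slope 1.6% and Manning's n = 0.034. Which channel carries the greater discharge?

Channel A: With bottom width b = 2.75 m and side slope z = 3: A = (b + zy)y = (2.75 + 3×3.09)×3.09 = 37.14 m²; P = b + 2y√(1+z²) = 2.75 + 2×3.09×3.162 = 22.29 m. Hydraulic radius R = A/P = 37.14/22.29 = 1.666 m. Q_A = (1/0.034)·37.14·1.666^(2/3)·√0.016 = 194.2 m³/s.
Channel B: For a triangular section with side slope z = 3.8: A = zy² = 3.8×2.12² = 17.08 m²; P = 2y√(1+z²) = 2×2.12×3.929 = 16.66 m. Hydraulic radius R = A/P = 17.08/16.66 = 1.025 m. Q_B = (1/0.034)·17.08·1.025^(2/3)·√0.016 = 64.6 m³/s.
Q_A = 194.2 m³/s vs Q_B = 64.6 m³/s, so channel A carries more.

channel A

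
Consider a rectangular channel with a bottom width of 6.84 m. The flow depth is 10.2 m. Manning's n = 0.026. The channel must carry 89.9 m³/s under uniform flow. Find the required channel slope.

Flow area A = b·y = 6.84 × 10.2 = 69.77 m². Wetted perimeter P = b + 2y = 6.84 + 2×10.2 = 27.24 m.
Hydraulic radius R = A/P = 69.77/27.24 = 2.561 m.
From Manning's equation, S = [nQ / (1 A R^(2/3))]² = [0.026 × 89.9 / (1 × 69.77 × 2.561^(2/3))]² = 0.00032.

S = 0.00032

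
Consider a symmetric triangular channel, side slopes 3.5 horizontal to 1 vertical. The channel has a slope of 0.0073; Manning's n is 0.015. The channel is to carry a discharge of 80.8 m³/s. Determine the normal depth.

y_n = 2.03 m

Manning's equation rearranged: A R^(2/3) = nQ / (1·√S) = 0.015 × 80.8 / (√0.0073) = 14.19.
At y = 1.62 m: A R^(2/3) = 7.775 — short.
At y = 2.21 m: A R^(2/3) = 17.8 — over.
At y = 2.03 m: A R^(2/3) = 14.19 — matches.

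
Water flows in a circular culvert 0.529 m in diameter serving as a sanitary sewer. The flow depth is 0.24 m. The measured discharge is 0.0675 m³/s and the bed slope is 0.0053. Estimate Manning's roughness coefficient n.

For a circular section of diameter D = 0.529 m at depth y = 0.24 m, the central angle is θ = 2 arccos(1 − 2y/D) = 2.956 rad. Then A = (D²/8)(θ − sin θ) = 0.09695 m² and P = Dθ/2 = 0.7819 m.
Hydraulic radius R = A/P = 0.09695/0.7819 = 0.124 m.
Rearranging Manning's equation: n = (1/Q) A R^(2/3) S^(1/2) = (1/0.0675) × 0.09695 × 0.124^(2/3) × √0.0053 = 0.026.

n = 0.026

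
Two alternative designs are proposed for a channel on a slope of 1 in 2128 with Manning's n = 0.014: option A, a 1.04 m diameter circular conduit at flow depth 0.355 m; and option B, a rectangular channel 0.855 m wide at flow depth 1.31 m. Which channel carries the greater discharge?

channel B

Channel A: For a circular section of diameter D = 1.04 m at depth y = 0.355 m, the central angle is θ = 2 arccos(1 − 2y/D) = 2.496 rad. Then A = (D²/8)(θ − sin θ) = 0.2561 m² and P = Dθ/2 = 1.298 m. Hydraulic radius R = A/P = 0.2561/1.298 = 0.1973 m. Q_A = (1/0.014)·0.2561·0.1973^(2/3)·√0.0004699 = 0.1344 m³/s.
Channel B: Flow area A = b·y = 0.855 × 1.31 = 1.12 m². Wetted perimeter P = b + 2y = 0.855 + 2×1.31 = 3.475 m. Hydraulic radius R = A/P = 1.12/3.475 = 0.3223 m. Q_B = (1/0.014)·1.12·0.3223^(2/3)·√0.0004699 = 0.8153 m³/s.
Q_A = 0.1344 m³/s vs Q_B = 0.8153 m³/s, so channel B carries more.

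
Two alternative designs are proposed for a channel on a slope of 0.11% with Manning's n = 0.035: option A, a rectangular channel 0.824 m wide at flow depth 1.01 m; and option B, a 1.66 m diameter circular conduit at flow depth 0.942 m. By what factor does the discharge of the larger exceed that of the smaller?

2.02

Channel A: Flow area A = b·y = 0.824 × 1.01 = 0.8322 m². Wetted perimeter P = b + 2y = 0.824 + 2×1.01 = 2.844 m. Hydraulic radius R = A/P = 0.8322/2.844 = 0.2926 m. Q_A = (1/0.035)·0.8322·0.2926^(2/3)·√0.0011 = 0.3476 m³/s.
Channel B: For a circular section of diameter D = 1.66 m at depth y = 0.942 m, the central angle is θ = 2 arccos(1 − 2y/D) = 3.412 rad. Then A = (D²/8)(θ − sin θ) = 1.267 m² and P = Dθ/2 = 2.832 m. Hydraulic radius R = A/P = 1.267/2.832 = 0.4475 m. Q_B = (1/0.035)·1.267·0.4475^(2/3)·√0.0011 = 0.7027 m³/s.
The larger discharge is 0.7027 m³/s and the smaller is 0.3476 m³/s; the ratio is 2.02.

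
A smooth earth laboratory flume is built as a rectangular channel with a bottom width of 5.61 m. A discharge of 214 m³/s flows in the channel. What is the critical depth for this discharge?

y_c = 5.29 m

For a rectangular channel, critical depth y_c = (q²/g)^(1/3) where q = Q/b = 214/5.61 = 38.15 m²/s.
So y_c = (38.15²/9.81)^(1/3) = 5.29 m.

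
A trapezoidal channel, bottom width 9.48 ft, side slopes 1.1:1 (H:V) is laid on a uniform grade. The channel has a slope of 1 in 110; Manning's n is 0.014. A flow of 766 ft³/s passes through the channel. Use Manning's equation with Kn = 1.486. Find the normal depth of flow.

y_n = 3.34 ft

Manning's equation rearranged: A R^(2/3) = nQ / (1.486·√S) = 0.014 × 766 / (1.486 × √0.009091) = 75.69.
At y = 4.12 ft: A R^(2/3) = 110.7 — too large.
At y = 2.29 ft: A R^(2/3) = 38.94 — too small.
At y = 3.34 ft: A R^(2/3) = 75.74 — close enough.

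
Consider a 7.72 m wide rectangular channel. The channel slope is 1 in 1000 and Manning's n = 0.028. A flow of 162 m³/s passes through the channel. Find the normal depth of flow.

Manning's equation rearranged: A R^(2/3) = nQ / (1·√S) = 0.028 × 162 / (√0.001) = 143.4.
Trying y = 10.6 m: A R^(2/3) = 163.7 — high.
Trying y = 6.77 m: A R^(2/3) = 95.2 — low.
Trying y = 9.48 m: A R^(2/3) = 143.4 — matches.

y_n = 9.48 m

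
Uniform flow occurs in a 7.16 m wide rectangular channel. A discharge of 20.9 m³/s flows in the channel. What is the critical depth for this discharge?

For a rectangular channel, critical depth y_c = (q²/g)^(1/3) where q = Q/b = 20.9/7.16 = 2.919 m²/s.
So y_c = (2.919²/9.81)^(1/3) = 0.954 m.

y_c = 0.954 m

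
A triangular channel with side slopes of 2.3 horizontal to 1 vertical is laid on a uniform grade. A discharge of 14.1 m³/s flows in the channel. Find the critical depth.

At critical depth, Q² T / (g A³) = 1, i.e. A³/T = Q²/g = 14.1²/9.81 = 20.27.
Trying y = 1.75 m: A³/T = 43.41 — too large.
Trying y = 1.5 m: A³/T = 20.09 — ≈ 20.27.

y_c = 1.5 m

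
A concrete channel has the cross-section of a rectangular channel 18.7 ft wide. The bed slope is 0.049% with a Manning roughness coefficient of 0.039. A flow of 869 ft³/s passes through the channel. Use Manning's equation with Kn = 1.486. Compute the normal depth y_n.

y_n = 16.7 ft

Manning's equation rearranged: A R^(2/3) = nQ / (1.486·√S) = 0.039 × 869 / (1.486 × √0.00049) = 1030.
Trying y = 18.5 ft: A R^(2/3) = 1169 — too large.
Trying y = 14.1 ft: A R^(2/3) = 833.7 — too small.
Trying y = 16.7 ft: A R^(2/3) = 1030 — ≈ 1030.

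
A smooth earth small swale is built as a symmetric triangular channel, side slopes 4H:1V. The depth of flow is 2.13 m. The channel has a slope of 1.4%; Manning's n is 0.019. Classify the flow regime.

For a triangular section with side slope z = 4: A = zy² = 4×2.13² = 18.15 m²; P = 2y√(1+z²) = 2×2.13×4.123 = 17.56 m.
Hydraulic radius R = A/P = 18.15/17.56 = 1.033 m.
V = (1/n) R^(2/3) √S = (1/0.019) × 1.033^(2/3) × √0.014 = 6.365 m/s. Hydraulic depth D_h = A/T = 18.15/17.04 = 1.065 m.
Froude number Fr = V/√(g·D_h) = 6.365/√(9.81×1.065) = 1.97, which is greater than 1, so the flow is supercritical.

supercritical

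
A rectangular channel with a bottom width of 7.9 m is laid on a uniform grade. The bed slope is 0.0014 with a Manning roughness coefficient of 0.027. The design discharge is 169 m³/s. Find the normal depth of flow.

y_n = 8.06 m

Manning's equation rearranged: A R^(2/3) = nQ / (1·√S) = 0.027 × 169 / (√0.0014) = 122.
Trying y = 6.22 m: A R^(2/3) = 88.47 — low.
Trying y = 8.06 m: A R^(2/3) = 122 — matches.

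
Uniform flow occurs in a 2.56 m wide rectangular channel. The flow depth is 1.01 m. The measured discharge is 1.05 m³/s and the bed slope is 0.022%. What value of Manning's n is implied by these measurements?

Flow area A = b·y = 2.56 × 1.01 = 2.586 m². Wetted perimeter P = b + 2y = 2.56 + 2×1.01 = 4.58 m.
Hydraulic radius R = A/P = 2.586/4.58 = 0.5645 m.
Rearranging Manning's equation: n = (1/Q) A R^(2/3) S^(1/2) = (1/1.05) × 2.586 × 0.5645^(2/3) × √0.00022 = 0.0249.

n = 0.0249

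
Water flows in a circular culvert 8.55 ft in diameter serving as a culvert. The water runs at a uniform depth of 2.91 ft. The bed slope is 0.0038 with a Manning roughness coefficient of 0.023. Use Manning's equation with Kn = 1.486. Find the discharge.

For a circular section of diameter D = 8.55 ft at depth y = 2.91 ft, the central angle is θ = 2 arccos(1 − 2y/D) = 2.492 rad. Then A = (D²/8)(θ − sin θ) = 17.24 ft² and P = Dθ/2 = 10.65 ft.
Hydraulic radius R = A/P = 17.24/10.65 = 1.618 ft.
Manning's equation: Q = (1.486/n) A R^(2/3) S^(1/2) = (1.486/0.023) × 17.24 × 1.618^(2/3) × 0.0038^(1/2) = 94.6 ft³/s.

Q = 94.6 ft³/s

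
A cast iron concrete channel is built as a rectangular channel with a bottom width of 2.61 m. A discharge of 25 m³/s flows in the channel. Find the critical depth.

For a rectangular channel, critical depth y_c = (q²/g)^(1/3) where q = Q/b = 25/2.61 = 9.579 m²/s.
So y_c = (9.579²/9.81)^(1/3) = 2.11 m.

y_c = 2.11 m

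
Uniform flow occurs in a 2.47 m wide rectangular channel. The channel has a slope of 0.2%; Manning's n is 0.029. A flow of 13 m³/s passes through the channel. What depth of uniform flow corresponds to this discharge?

Manning's equation rearranged: A R^(2/3) = nQ / (1·√S) = 0.029 × 13 / (√0.002) = 8.43.
Try y = 2.76 m: A R^(2/3) = 6.133 — short.
Try y = 3.61 m: A R^(2/3) = 8.436 — ≈ 8.43.

y_n = 3.61 m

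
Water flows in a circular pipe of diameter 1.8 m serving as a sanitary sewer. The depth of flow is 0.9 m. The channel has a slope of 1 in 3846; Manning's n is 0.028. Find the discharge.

Q = 0.43 m³/s

For a circular section of diameter D = 1.8 m at depth y = 0.9 m, the central angle is θ = 2 arccos(1 − 2y/D) = 3.142 rad. Then A = (D²/8)(θ − sin θ) = 1.272 m² and P = Dθ/2 = 2.827 m.
Hydraulic radius R = A/P = 1.272/2.827 = 0.45 m.
Manning's equation: Q = (1/n) A R^(2/3) S^(1/2) = (1/0.028) × 1.272 × 0.45^(2/3) × 0.00026^(1/2) = 0.43 m³/s.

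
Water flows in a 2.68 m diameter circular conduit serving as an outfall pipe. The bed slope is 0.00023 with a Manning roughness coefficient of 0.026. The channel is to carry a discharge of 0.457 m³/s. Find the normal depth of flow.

Manning's equation rearranged: A R^(2/3) = nQ / (1·√S) = 0.026 × 0.457 / (√0.00023) = 0.7835.
Try y = 0.959 m: A R^(2/3) = 1.184 — over.
Try y = 0.634 m: A R^(2/3) = 0.5301 — short.
Try y = 0.773 m: A R^(2/3) = 0.7837 — close enough.

y_n = 0.773 m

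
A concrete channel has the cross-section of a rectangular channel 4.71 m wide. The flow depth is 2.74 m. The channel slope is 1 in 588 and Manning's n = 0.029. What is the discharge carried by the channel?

Q = 21.5 m³/s

Flow area A = b·y = 4.71 × 2.74 = 12.91 m². Wetted perimeter P = b + 2y = 4.71 + 2×2.74 = 10.19 m.
Hydraulic radius R = A/P = 12.91/10.19 = 1.266 m.
Manning's equation: Q = (1/n) A R^(2/3) S^(1/2) = (1/0.029) × 12.91 × 1.266^(2/3) × 0.001701^(1/2) = 21.5 m³/s.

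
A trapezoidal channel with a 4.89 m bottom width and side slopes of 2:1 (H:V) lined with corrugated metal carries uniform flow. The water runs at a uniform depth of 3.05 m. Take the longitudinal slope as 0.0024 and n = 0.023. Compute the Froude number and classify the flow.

With bottom width b = 4.89 m and side slope z = 2: A = (b + zy)y = (4.89 + 2×3.05)×3.05 = 33.52 m²; P = b + 2y√(1+z²) = 4.89 + 2×3.05×2.236 = 18.53 m.
Hydraulic radius R = A/P = 33.52/18.53 = 1.809 m.
V = (1/n) R^(2/3) √S = (1/0.023) × 1.809^(2/3) × √0.0024 = 3.162 m/s. Hydraulic depth D_h = A/T = 33.52/17.09 = 1.961 m.
Froude number Fr = V/√(g·D_h) = 3.162/√(9.81×1.961) = 0.721, which is less than 1, so the flow is subcritical.

subcritical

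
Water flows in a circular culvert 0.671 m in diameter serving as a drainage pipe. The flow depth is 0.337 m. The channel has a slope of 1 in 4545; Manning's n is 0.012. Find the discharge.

For a circular section of diameter D = 0.671 m at depth y = 0.337 m, the central angle is θ = 2 arccos(1 − 2y/D) = 3.151 rad. Then A = (D²/8)(θ − sin θ) = 0.1778 m² and P = Dθ/2 = 1.057 m.
Hydraulic radius R = A/P = 0.1778/1.057 = 0.1682 m.
Manning's equation: Q = (1/n) A R^(2/3) S^(1/2) = (1/0.012) × 0.1778 × 0.1682^(2/3) × 0.00022^(1/2) = 0.067 m³/s.

Q = 0.067 m³/s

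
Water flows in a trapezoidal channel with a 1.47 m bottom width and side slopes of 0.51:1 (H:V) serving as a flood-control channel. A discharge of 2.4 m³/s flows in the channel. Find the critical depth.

y_c = 0.602 m

At critical depth, Q² T / (g A³) = 1, i.e. A³/T = Q²/g = 2.4²/9.81 = 0.5872.
Trying y = 0.699 m: A³/T = 0.9533 — high.
Trying y = 0.602 m: A³/T = 0.5874 — ≈ 0.5872.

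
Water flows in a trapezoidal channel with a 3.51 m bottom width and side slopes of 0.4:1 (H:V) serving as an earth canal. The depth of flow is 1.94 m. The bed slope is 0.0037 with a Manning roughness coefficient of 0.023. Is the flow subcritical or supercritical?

subcritical

With bottom width b = 3.51 m and side slope z = 0.4: A = (b + zy)y = (3.51 + 0.4×1.94)×1.94 = 8.315 m²; P = b + 2y√(1+z²) = 3.51 + 2×1.94×1.077 = 7.689 m.
Hydraulic radius R = A/P = 8.315/7.689 = 1.081 m.
V = (1/n) R^(2/3) √S = (1/0.023) × 1.081^(2/3) × √0.0037 = 2.786 m/s. Hydraulic depth D_h = A/T = 8.315/5.062 = 1.643 m.
Froude number Fr = V/√(g·D_h) = 2.786/√(9.81×1.643) = 0.694, which is less than 1, so the flow is subcritical.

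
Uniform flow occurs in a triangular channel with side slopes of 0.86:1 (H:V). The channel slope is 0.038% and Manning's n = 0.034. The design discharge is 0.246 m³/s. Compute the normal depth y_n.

y_n = 1.02 m

Manning's equation rearranged: A R^(2/3) = nQ / (1·√S) = 0.034 × 0.246 / (√0.00038) = 0.4291.
Try y = 0.832 m: A R^(2/3) = 0.2495 — low.
Try y = 1.2 m: A R^(2/3) = 0.6624 — high.
Try y = 1.02 m: A R^(2/3) = 0.4295 — matches.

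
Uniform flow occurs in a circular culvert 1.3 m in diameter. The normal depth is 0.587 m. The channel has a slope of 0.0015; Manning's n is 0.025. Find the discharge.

Q = 0.407 m³/s

For a circular section of diameter D = 1.3 m at depth y = 0.587 m, the central angle is θ = 2 arccos(1 − 2y/D) = 2.947 rad. Then A = (D²/8)(θ − sin θ) = 0.5819 m² and P = Dθ/2 = 1.916 m.
Hydraulic radius R = A/P = 0.5819/1.916 = 0.3037 m.
Manning's equation: Q = (1/n) A R^(2/3) S^(1/2) = (1/0.025) × 0.5819 × 0.3037^(2/3) × 0.0015^(1/2) = 0.407 m³/s.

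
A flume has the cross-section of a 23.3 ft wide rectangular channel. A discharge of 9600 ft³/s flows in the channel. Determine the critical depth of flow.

y_c = 17.4 ft

For a rectangular channel, critical depth y_c = (q²/g)^(1/3) where q = Q/b = 9600/23.3 = 412 ft²/s.
So y_c = (412²/32.2)^(1/3) = 17.4 ft.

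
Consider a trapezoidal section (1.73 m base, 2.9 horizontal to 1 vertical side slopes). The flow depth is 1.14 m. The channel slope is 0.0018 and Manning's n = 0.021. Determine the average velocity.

V = 1.53 m/s

With bottom width b = 1.73 m and side slope z = 2.9: A = (b + zy)y = (1.73 + 2.9×1.14)×1.14 = 5.741 m²; P = b + 2y√(1+z²) = 1.73 + 2×1.14×3.068 = 8.724 m.
Hydraulic radius R = A/P = 5.741/8.724 = 0.6581 m.
From Manning's equation, V = (1/n) R^(2/3) S^(1/2) = (1/0.021) × 0.6581^(2/3) × 0.0018^(1/2) = 1.53 m/s.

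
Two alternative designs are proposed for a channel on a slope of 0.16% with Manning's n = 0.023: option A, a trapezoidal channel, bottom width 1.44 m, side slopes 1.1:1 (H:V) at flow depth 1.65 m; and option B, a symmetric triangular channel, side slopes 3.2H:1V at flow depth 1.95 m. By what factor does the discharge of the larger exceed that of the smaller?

Channel A: With bottom width b = 1.44 m and side slope z = 1.1: A = (b + zy)y = (1.44 + 1.1×1.65)×1.65 = 5.371 m²; P = b + 2y√(1+z²) = 1.44 + 2×1.65×1.487 = 6.346 m. Hydraulic radius R = A/P = 5.371/6.346 = 0.8463 m. Q_A = (1/0.023)·5.371·0.8463^(2/3)·√0.0016 = 8.357 m³/s.
Channel B: For a triangular section with side slope z = 3.2: A = zy² = 3.2×1.95² = 12.17 m²; P = 2y√(1+z²) = 2×1.95×3.353 = 13.08 m. Hydraulic radius R = A/P = 12.17/13.08 = 0.9306 m. Q_B = (1/0.023)·12.17·0.9306^(2/3)·√0.0016 = 20.17 m³/s.
The larger discharge is 20.17 m³/s and the smaller is 8.357 m³/s; the ratio is 2.41.

2.41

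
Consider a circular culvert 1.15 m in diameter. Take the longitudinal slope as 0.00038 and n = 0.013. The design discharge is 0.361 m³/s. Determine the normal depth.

Manning's equation rearranged: A R^(2/3) = nQ / (1·√S) = 0.013 × 0.361 / (√0.00038) = 0.2407.
Try y = 0.508 m: A R^(2/3) = 0.1824 — short.
Try y = 0.597 m: A R^(2/3) = 0.241 — ≈ 0.2407.

y_n = 0.597 m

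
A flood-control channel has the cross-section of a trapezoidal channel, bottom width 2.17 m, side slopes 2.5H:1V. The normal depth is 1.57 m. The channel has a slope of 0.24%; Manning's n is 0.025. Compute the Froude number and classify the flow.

With bottom width b = 2.17 m and side slope z = 2.5: A = (b + zy)y = (2.17 + 2.5×1.57)×1.57 = 9.569 m²; P = b + 2y√(1+z²) = 2.17 + 2×1.57×2.693 = 10.62 m.
Hydraulic radius R = A/P = 9.569/10.62 = 0.9007 m.
V = (1/n) R^(2/3) √S = (1/0.025) × 0.9007^(2/3) × √0.0024 = 1.828 m/s. Hydraulic depth D_h = A/T = 9.569/10.02 = 0.955 m.
Froude number Fr = V/√(g·D_h) = 1.828/√(9.81×0.955) = 0.597, which is less than 1, so the flow is subcritical.

subcritical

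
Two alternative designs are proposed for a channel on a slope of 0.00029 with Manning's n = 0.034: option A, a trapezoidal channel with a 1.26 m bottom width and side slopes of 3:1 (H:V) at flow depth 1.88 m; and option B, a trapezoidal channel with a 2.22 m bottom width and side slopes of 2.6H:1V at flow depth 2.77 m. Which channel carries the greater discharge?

channel B

Channel A: With bottom width b = 1.26 m and side slope z = 3: A = (b + zy)y = (1.26 + 3×1.88)×1.88 = 12.97 m²; P = b + 2y√(1+z²) = 1.26 + 2×1.88×3.162 = 13.15 m. Hydraulic radius R = A/P = 12.97/13.15 = 0.9865 m. Q_A = (1/0.034)·12.97·0.9865^(2/3)·√0.00029 = 6.438 m³/s.
Channel B: With bottom width b = 2.22 m and side slope z = 2.6: A = (b + zy)y = (2.22 + 2.6×2.77)×2.77 = 26.1 m²; P = b + 2y√(1+z²) = 2.22 + 2×2.77×2.786 = 17.65 m. Hydraulic radius R = A/P = 26.1/17.65 = 1.478 m. Q_B = (1/0.034)·26.1·1.478^(2/3)·√0.00029 = 16.96 m³/s.
Q_A = 6.438 m³/s vs Q_B = 16.96 m³/s, so channel B carries more.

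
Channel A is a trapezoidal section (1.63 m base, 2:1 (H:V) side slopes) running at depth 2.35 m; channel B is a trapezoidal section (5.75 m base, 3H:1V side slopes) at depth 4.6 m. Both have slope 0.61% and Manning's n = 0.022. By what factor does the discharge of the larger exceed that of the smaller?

9.93

Channel A: With bottom width b = 1.63 m and side slope z = 2: A = (b + zy)y = (1.63 + 2×2.35)×2.35 = 14.88 m²; P = b + 2y√(1+z²) = 1.63 + 2×2.35×2.236 = 12.14 m. Hydraulic radius R = A/P = 14.88/12.14 = 1.225 m. Q_A = (1/0.022)·14.88·1.225^(2/3)·√0.0061 = 60.47 m³/s.
Channel B: With bottom width b = 5.75 m and side slope z = 3: A = (b + zy)y = (5.75 + 3×4.6)×4.6 = 89.93 m²; P = b + 2y√(1+z²) = 5.75 + 2×4.6×3.162 = 34.84 m. Hydraulic radius R = A/P = 89.93/34.84 = 2.581 m. Q_B = (1/0.022)·89.93·2.581^(2/3)·√0.0061 = 600.7 m³/s.
The larger discharge is 600.7 m³/s and the smaller is 60.47 m³/s; the ratio is 9.93.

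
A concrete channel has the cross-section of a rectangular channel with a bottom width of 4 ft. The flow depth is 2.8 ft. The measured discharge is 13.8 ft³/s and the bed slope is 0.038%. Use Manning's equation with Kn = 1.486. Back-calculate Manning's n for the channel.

n = 0.0261

Flow area A = b·y = 4 × 2.8 = 11.2 ft². Wetted perimeter P = b + 2y = 4 + 2×2.8 = 9.6 ft.
Hydraulic radius R = A/P = 11.2/9.6 = 1.167 ft.
Rearranging Manning's equation: n = (1.486/Q) A R^(2/3) S^(1/2) = (1.486/13.8) × 11.2 × 1.167^(2/3) × √0.00038 = 0.0261.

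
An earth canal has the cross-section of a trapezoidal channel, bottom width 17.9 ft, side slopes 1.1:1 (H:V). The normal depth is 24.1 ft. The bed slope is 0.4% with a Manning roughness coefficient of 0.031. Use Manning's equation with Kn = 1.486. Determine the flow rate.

Q = 17000 ft³/s

With bottom width b = 17.9 ft and side slope z = 1.1: A = (b + zy)y = (17.9 + 1.1×24.1)×24.1 = 1070 ft²; P = b + 2y√(1+z²) = 17.9 + 2×24.1×1.487 = 89.55 ft.
Hydraulic radius R = A/P = 1070/89.55 = 11.95 ft.
Manning's equation: Q = (1.486/n) A R^(2/3) S^(1/2) = (1.486/0.031) × 1070 × 11.95^(2/3) × 0.004^(1/2) = 17000 ft³/s.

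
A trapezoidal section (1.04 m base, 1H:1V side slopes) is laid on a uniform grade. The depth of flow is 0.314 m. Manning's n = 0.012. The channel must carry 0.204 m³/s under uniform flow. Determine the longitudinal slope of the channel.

S = 0.000249

With bottom width b = 1.04 m and side slope z = 1: A = (b + zy)y = (1.04 + 1×0.314)×0.314 = 0.4252 m²; P = b + 2y√(1+z²) = 1.04 + 2×0.314×1.414 = 1.928 m.
Hydraulic radius R = A/P = 0.4252/1.928 = 0.2205 m.
From Manning's equation, S = [nQ / (1 A R^(2/3))]² = [0.012 × 0.204 / (1 × 0.4252 × 0.2205^(2/3))]² = 0.000249.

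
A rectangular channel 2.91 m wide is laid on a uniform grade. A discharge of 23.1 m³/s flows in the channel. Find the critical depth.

For a rectangular channel, critical depth y_c = (q²/g)^(1/3) where q = Q/b = 23.1/2.91 = 7.938 m²/s.
So y_c = (7.938²/9.81)^(1/3) = 1.86 m.

y_c = 1.86 m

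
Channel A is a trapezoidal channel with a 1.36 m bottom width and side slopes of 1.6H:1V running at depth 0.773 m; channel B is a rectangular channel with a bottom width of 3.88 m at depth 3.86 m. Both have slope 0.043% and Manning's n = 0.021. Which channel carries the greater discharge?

Channel A: With bottom width b = 1.36 m and side slope z = 1.6: A = (b + zy)y = (1.36 + 1.6×0.773)×0.773 = 2.007 m²; P = b + 2y√(1+z²) = 1.36 + 2×0.773×1.887 = 4.277 m. Hydraulic radius R = A/P = 2.007/4.277 = 0.4693 m. Q_A = (1/0.021)·2.007·0.4693^(2/3)·√0.00043 = 1.197 m³/s.
Channel B: Flow area A = b·y = 3.88 × 3.86 = 14.98 m². Wetted perimeter P = b + 2y = 3.88 + 2×3.86 = 11.6 m. Hydraulic radius R = A/P = 14.98/11.6 = 1.291 m. Q_B = (1/0.021)·14.98·1.291^(2/3)·√0.00043 = 17.54 m³/s.
Q_A = 1.197 m³/s vs Q_B = 17.54 m³/s, so channel B carries more.

channel B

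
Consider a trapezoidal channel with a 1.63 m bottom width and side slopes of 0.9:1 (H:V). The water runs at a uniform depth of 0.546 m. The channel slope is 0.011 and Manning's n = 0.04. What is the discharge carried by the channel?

With bottom width b = 1.63 m and side slope z = 0.9: A = (b + zy)y = (1.63 + 0.9×0.546)×0.546 = 1.158 m²; P = b + 2y√(1+z²) = 1.63 + 2×0.546×1.345 = 3.099 m.
Hydraulic radius R = A/P = 1.158/3.099 = 0.3737 m.
Manning's equation: Q = (1/n) A R^(2/3) S^(1/2) = (1/0.04) × 1.158 × 0.3737^(2/3) × 0.011^(1/2) = 1.58 m³/s.

Q = 1.58 m³/s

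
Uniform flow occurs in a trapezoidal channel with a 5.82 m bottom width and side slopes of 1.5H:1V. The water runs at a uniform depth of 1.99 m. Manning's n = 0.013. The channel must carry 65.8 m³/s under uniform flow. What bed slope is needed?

With bottom width b = 5.82 m and side slope z = 1.5: A = (b + zy)y = (5.82 + 1.5×1.99)×1.99 = 17.52 m²; P = b + 2y√(1+z²) = 5.82 + 2×1.99×1.803 = 13 m.
Hydraulic radius R = A/P = 17.52/13 = 1.348 m.
From Manning's equation, S = [nQ / (1 A R^(2/3))]² = [0.013 × 65.8 / (1 × 17.52 × 1.348^(2/3))]² = 0.0016.

S = 0.0016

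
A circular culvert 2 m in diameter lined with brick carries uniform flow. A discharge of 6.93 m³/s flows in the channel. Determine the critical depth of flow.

y_c = 1.27 m

At critical depth, Q² T / (g A³) = 1, i.e. A³/T = Q²/g = 6.93²/9.81 = 4.896.
Trying y = 1.46 m: A³/T = 8.355 — too large.
Trying y = 1.12 m: A³/T = 2.988 — too small.
Trying y = 1.27 m: A³/T = 4.838 — ≈ 4.896.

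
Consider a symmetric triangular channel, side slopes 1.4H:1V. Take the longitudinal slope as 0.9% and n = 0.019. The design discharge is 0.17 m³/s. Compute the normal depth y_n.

Manning's equation rearranged: A R^(2/3) = nQ / (1·√S) = 0.019 × 0.17 / (√0.009) = 0.03405.
Trying y = 0.234 m: A R^(2/3) = 0.01598 — too small.
Trying y = 0.345 m: A R^(2/3) = 0.04501 — too large.
Trying y = 0.311 m: A R^(2/3) = 0.03413 — close enough.

y_n = 0.311 m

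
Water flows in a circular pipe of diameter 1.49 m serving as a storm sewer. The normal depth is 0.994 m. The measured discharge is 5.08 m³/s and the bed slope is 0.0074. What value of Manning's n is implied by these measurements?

For a circular section of diameter D = 1.49 m at depth y = 0.994 m, the central angle is θ = 2 arccos(1 − 2y/D) = 3.823 rad. Then A = (D²/8)(θ − sin θ) = 1.236 m² and P = Dθ/2 = 2.848 m.
Hydraulic radius R = A/P = 1.236/2.848 = 0.4339 m.
Rearranging Manning's equation: n = (1/Q) A R^(2/3) S^(1/2) = (1/5.08) × 1.236 × 0.4339^(2/3) × √0.0074 = 0.012.

n = 0.012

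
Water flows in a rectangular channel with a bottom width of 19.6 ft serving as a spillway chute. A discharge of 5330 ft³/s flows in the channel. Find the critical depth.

For a rectangular channel, critical depth y_c = (q²/g)^(1/3) where q = Q/b = 5330/19.6 = 271.9 ft²/s.
So y_c = (271.9²/32.2)^(1/3) = 13.2 ft.

y_c = 13.2 ft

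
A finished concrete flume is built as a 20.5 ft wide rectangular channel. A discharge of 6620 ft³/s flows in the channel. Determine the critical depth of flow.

For a rectangular channel, critical depth y_c = (q²/g)^(1/3) where q = Q/b = 6620/20.5 = 322.9 ft²/s.
So y_c = (322.9²/32.2)^(1/3) = 14.8 ft.

y_c = 14.8 ft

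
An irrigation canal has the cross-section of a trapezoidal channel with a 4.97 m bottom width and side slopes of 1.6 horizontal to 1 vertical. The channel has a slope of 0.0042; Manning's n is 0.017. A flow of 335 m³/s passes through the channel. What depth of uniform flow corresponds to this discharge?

Manning's equation rearranged: A R^(2/3) = nQ / (1·√S) = 0.017 × 335 / (√0.0042) = 87.88.
At y = 4.96 m: A R^(2/3) = 124.2 — too large.
At y = 4.22 m: A R^(2/3) = 87.87 — matches.

y_n = 4.22 m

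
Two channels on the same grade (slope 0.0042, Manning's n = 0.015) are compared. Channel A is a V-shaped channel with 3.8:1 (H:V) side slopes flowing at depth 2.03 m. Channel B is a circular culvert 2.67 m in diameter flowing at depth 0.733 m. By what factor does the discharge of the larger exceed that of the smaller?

Channel A: For a triangular section with side slope z = 3.8: A = zy² = 3.8×2.03² = 15.66 m²; P = 2y√(1+z²) = 2×2.03×3.929 = 15.95 m. Hydraulic radius R = A/P = 15.66/15.95 = 0.9816 m. Q_A = (1/0.015)·15.66·0.9816^(2/3)·√0.0042 = 66.82 m³/s.
Channel B: For a circular section of diameter D = 2.67 m at depth y = 0.733 m, the central angle is θ = 2 arccos(1 − 2y/D) = 2.206 rad. Then A = (D²/8)(θ − sin θ) = 1.248 m² and P = Dθ/2 = 2.945 m. Hydraulic radius R = A/P = 1.248/2.945 = 0.4239 m. Q_B = (1/0.015)·1.248·0.4239^(2/3)·√0.0042 = 3.044 m³/s.
The larger discharge is 66.82 m³/s and the smaller is 3.044 m³/s; the ratio is 22.

22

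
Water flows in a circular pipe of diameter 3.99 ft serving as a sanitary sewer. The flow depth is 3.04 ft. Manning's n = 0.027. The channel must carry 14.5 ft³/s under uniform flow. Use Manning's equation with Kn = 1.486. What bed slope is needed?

S = 0.000517

For a circular section of diameter D = 3.99 ft at depth y = 3.04 ft, the central angle is θ = 2 arccos(1 − 2y/D) = 4.244 rad. Then A = (D²/8)(θ − sin θ) = 10.22 ft² and P = Dθ/2 = 8.467 ft.
Hydraulic radius R = A/P = 10.22/8.467 = 1.207 ft.
From Manning's equation, S = [nQ / (1.486 A R^(2/3))]² = [0.027 × 14.5 / (1.486 × 10.22 × 1.207^(2/3))]² = 0.000517.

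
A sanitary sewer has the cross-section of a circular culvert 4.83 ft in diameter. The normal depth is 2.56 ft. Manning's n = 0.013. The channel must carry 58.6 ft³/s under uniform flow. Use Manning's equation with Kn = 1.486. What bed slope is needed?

S = 0.002

For a circular section of diameter D = 4.83 ft at depth y = 2.56 ft, the central angle is θ = 2 arccos(1 − 2y/D) = 3.262 rad. Then A = (D²/8)(θ − sin θ) = 9.861 ft² and P = Dθ/2 = 7.877 ft.
Hydraulic radius R = A/P = 9.861/7.877 = 1.252 ft.
From Manning's equation, S = [nQ / (1.486 A R^(2/3))]² = [0.013 × 58.6 / (1.486 × 9.861 × 1.252^(2/3))]² = 0.002.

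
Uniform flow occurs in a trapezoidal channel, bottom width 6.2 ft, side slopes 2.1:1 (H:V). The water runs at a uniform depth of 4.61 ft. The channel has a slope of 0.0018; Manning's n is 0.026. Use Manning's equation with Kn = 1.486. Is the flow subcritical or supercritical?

subcritical

With bottom width b = 6.2 ft and side slope z = 2.1: A = (b + zy)y = (6.2 + 2.1×4.61)×4.61 = 73.21 ft²; P = b + 2y√(1+z²) = 6.2 + 2×4.61×2.326 = 27.65 ft.
Hydraulic radius R = A/P = 73.21/27.65 = 2.648 ft.
V = (1.486/n) R^(2/3) √S = (1.486/0.026) × 2.648^(2/3) × √0.0018 = 4.641 ft/s. Hydraulic depth D_h = A/T = 73.21/25.56 = 2.864 ft.
Froude number Fr = V/√(g·D_h) = 4.641/√(32.2×2.864) = 0.483, which is less than 1, so the flow is subcritical.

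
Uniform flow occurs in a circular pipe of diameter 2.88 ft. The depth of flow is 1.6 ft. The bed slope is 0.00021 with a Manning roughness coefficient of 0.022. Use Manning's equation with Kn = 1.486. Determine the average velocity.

For a circular section of diameter D = 2.88 ft at depth y = 1.6 ft, the central angle is θ = 2 arccos(1 − 2y/D) = 3.364 rad. Then A = (D²/8)(θ − sin θ) = 3.717 ft² and P = Dθ/2 = 4.845 ft.
Hydraulic radius R = A/P = 3.717/4.845 = 0.7673 ft.
From Manning's equation, V = (1.486/n) R^(2/3) S^(1/2) = (1.486/0.022) × 0.7673^(2/3) × 0.00021^(1/2) = 0.82 ft/s.

V = 0.82 ft/s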